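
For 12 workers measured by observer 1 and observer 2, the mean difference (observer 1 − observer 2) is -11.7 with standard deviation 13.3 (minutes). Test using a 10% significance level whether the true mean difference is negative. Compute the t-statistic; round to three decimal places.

H0: μ_d = 0; H1: μ_d < 0 (paired t-test on the differences, left-tailed).
t = d̄/(s_d/√n) = -11.7/(13.3/√12) = -3.047
df = n − 1 = 11
p-value = P(T ≤ -3.047) ≈ 0.006
Since p ≈ 0.006 < α = 0.1, reject H0; the data support H1.

-3.047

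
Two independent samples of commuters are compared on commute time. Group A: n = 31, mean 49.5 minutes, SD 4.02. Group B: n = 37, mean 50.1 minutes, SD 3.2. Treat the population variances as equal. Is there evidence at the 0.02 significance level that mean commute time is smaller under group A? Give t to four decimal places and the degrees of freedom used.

Let group 1 = group A, group 2 = group B. H0: μ_1 = μ_2; H1: μ_1 < μ_2 (two-sample pooled-variance t-test, left-tailed).
s_p² = [(31−1)·4.02² + (37−1)·3.2²]/(31+37−2) = 12.9311
t = (49.5 − 50.1)/√[12.9311·(1/31 + 1/37)] = -0.6853
df = n₁ + n₂ − 2 = 66
p-value = P(T ≤ -0.6853) ≈ 0.248
Since p ≈ 0.248 > α = 0.02, fail to reject H0; the evidence is not statistically significant.

t = -0.6853, df = 66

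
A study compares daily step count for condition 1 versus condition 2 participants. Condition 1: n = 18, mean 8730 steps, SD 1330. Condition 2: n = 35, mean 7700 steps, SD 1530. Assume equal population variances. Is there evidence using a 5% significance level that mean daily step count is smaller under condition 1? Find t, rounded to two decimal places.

Let group 1 = condition 1, group 2 = condition 2. H0: μ_1 = μ_2; H1: μ_1 < μ_2 (two-sample pooled-variance t-test, left-tailed).
s_p² = [(18−1)·1330² + (35−1)·1530²]/(18+35−2) = 2150230
t = (8730 − 7700)/√[2150230·(1/18 + 1/35)] = 2.42
df = n₁ + n₂ − 2 = 51
p-value = P(T ≤ 2.42) ≈ 0.9905
Since p ≈ 0.9905 > α = 0.05, fail to reject H0; the evidence is not statistically significant.

2.42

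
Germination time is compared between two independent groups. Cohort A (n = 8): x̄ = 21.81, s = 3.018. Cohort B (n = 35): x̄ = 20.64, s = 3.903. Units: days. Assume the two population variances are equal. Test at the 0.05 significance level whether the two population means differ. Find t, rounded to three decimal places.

0.793

Let group 1 = cohort A, group 2 = cohort B. H0: μ_1 = μ_2; H1: μ_1 ≠ μ_2 (two-sample pooled-variance t-test, two-sided).
s_p² = [(8−1)·3.018² + (35−1)·3.903²]/(8+35−2) = 14.1877
t = (21.81 − 20.64)/√[14.1877·(1/8 + 1/35)] = 0.793
df = n₁ + n₂ − 2 = 41
Two-sided p-value ≈ 0.433
Since p ≈ 0.433 > α = 0.05, fail to reject H0; the evidence is not statistically significant.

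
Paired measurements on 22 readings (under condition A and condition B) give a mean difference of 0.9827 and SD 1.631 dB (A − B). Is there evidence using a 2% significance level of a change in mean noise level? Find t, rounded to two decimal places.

2.83

H0: μ_d = 0; H1: μ_d ≠ 0 (paired t-test on the differences, two-sided).
t = d̄/(s_d/√n) = 0.9827/(1.631/√22) = 2.83
df = n − 1 = 21
Two-sided p-value ≈ 0.010
Since p ≈ 0.010 < α = 0.02, reject H0; the data support H1.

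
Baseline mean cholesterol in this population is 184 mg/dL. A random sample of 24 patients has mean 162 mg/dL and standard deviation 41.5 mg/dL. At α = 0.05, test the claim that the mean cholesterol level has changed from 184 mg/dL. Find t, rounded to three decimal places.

H0: μ = 184; H1: μ ≠ 184 (one-sample t-test, two-sided).
t = (x̄ − μ₀)/(s/√n) = (162 − 184)/(41.5/√24) = -2.597
df = n − 1 = 23
Two-sided p-value ≈ 0.016
Since p ≈ 0.016 < α = 0.05, reject H0; the evidence is statistically significant.

-2.597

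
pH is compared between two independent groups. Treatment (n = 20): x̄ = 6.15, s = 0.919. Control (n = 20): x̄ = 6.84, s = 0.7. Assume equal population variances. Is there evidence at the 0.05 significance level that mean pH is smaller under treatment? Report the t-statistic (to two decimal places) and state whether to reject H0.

Let group 1 = treatment, group 2 = control. H0: μ_1 = μ_2; H1: μ_1 < μ_2 (two-sample pooled-variance t-test, left-tailed).
s_p² = [(20−1)·0.919² + (20−1)·0.7²]/(20+20−2) = 0.667281
t = (6.15 − 6.84)/√[0.667281·(1/20 + 1/20)] = -2.67
df = n₁ + n₂ − 2 = 38
p-value = P(T ≤ -2.67) ≈ 0.0055
Since p ≈ 0.0055 < α = 0.05, reject H0; the evidence is statistically significant.

t = -2.67; reject H0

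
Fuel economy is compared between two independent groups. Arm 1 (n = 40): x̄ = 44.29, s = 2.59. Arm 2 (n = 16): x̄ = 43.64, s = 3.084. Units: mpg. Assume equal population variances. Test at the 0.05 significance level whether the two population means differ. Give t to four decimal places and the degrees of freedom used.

Let group 1 = arm 1, group 2 = arm 2. H0: μ_1 = μ_2; H1: μ_1 ≠ μ_2 (two-sample pooled-variance t-test, two-sided).
s_p² = [(40−1)·2.59² + (16−1)·3.084²]/(40+16−2) = 7.4867
t = (44.29 − 43.64)/√[7.4867·(1/40 + 1/16)] = 0.8031
df = n₁ + n₂ − 2 = 54
Two-sided p-value ≈ 0.4254
Since p ≈ 0.4254 > α = 0.05, fail to reject H0; the data do not provide sufficient evidence against H0.

t = 0.8031, df = 54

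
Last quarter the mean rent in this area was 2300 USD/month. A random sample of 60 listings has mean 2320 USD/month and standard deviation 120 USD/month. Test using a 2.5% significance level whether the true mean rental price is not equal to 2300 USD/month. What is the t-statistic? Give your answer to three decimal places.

H0: μ = 2300; H1: μ ≠ 2300 (one-sample t-test, two-sided).
t = (x̄ − μ₀)/(s/√n) = (2320 − 2300)/(120/√60) = 1.291
df = n − 1 = 59
Two-sided p-value ≈ 0.202
Since p ≈ 0.202 > α = 0.025, fail to reject H0; the evidence is not statistically significant.

1.291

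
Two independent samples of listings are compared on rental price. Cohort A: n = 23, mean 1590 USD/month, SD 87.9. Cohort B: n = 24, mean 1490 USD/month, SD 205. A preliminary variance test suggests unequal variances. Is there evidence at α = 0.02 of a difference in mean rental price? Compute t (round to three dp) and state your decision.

Let group 1 = cohort A, group 2 = cohort B. H0: μ_1 = μ_2; H1: μ_1 ≠ μ_2 (Welch's two-sample t-test, two-sided).
t = (x̄_1 − x̄_2)/√(s_1²/n_1 + s_2²/n_2) = (1590 − 1490)/√(87.9²/23 + 205²/24) = 2.189
Welch–Satterthwaite df ≈ 31.46
Two-sided p-value ≈ 0.0361
Since p ≈ 0.0361 > α = 0.02, fail to reject H0; the data do not provide sufficient evidence against H0.

t = 2.189; fail to reject H0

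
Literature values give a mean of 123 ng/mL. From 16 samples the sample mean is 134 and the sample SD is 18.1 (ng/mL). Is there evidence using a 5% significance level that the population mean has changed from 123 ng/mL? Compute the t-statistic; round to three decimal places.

2.431

H0: μ = 123; H1: μ ≠ 123 (one-sample t-test, two-sided).
t = (x̄ − μ₀)/(s/√n) = (134 − 123)/(18.1/√16) = 2.431
df = n − 1 = 15
Two-sided p-value ≈ 0.028
Since p ≈ 0.028 < α = 0.05, reject H0; the data support H1.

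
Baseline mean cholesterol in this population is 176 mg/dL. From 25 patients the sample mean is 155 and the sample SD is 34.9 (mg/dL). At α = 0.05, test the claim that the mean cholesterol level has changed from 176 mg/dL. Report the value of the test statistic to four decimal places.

-3.0086

H0: μ = 176; H1: μ ≠ 176 (one-sample t-test, two-sided).
t = (x̄ − μ₀)/(s/√n) = (155 − 176)/(34.9/√25) = -3.0086
df = n − 1 = 24
Two-sided p-value ≈ 0.006
Since p ≈ 0.006 < α = 0.05, reject H0; the data support H1.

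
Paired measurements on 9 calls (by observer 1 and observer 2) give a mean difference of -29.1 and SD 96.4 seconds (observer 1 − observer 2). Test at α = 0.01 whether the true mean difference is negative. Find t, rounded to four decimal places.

-0.9056

H0: μ_d = 0; H1: μ_d < 0 (paired t-test on the differences, left-tailed).
t = d̄/(s_d/√n) = -29.1/(96.4/√9) = -0.9056
df = n − 1 = 8
p-value = P(T ≤ -0.9056) ≈ 0.1958
Since p ≈ 0.1958 > α = 0.01, fail to reject H0; the evidence is not statistically significant.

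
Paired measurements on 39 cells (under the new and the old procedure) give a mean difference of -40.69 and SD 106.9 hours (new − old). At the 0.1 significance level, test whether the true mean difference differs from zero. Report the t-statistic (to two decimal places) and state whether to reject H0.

t = -2.38; reject H0

H0: μ_d = 0; H1: μ_d ≠ 0 (paired t-test on the differences, two-sided).
t = d̄/(s_d/√n) = -40.69/(106.9/√39) = -2.38
df = n − 1 = 38
Two-sided p-value ≈ 0.023
Since p ≈ 0.023 < α = 0.1, reject H0; the data support H1.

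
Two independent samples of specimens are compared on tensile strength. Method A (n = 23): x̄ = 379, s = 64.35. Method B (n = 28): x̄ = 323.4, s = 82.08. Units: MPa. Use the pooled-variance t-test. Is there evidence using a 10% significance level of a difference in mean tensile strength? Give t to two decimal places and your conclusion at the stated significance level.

t = 2.65; reject H0

Let group 1 = method A, group 2 = method B. H0: μ_1 = μ_2; H1: μ_1 ≠ μ_2 (two-sample pooled-variance t-test, two-sided).
s_p² = [(23−1)·64.35² + (28−1)·82.08²]/(23+28−2) = 5571.48
t = (379 − 323.4)/√[5571.48·(1/23 + 1/28)] = 2.65
df = n₁ + n₂ − 2 = 49
Two-sided p-value ≈ 0.0109
Since p ≈ 0.0109 < α = 0.1, reject H0; the data support H1.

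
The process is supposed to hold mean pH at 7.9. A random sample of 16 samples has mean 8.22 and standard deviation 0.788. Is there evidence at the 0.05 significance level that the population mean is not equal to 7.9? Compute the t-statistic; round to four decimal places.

H0: μ = 7.9; H1: μ ≠ 7.9 (one-sample t-test, two-sided).
t = (x̄ − μ₀)/(s/√n) = (8.22 − 7.9)/(0.788/√16) = 1.6244
df = n − 1 = 15
Two-sided p-value ≈ 0.125
Since p ≈ 0.125 > α = 0.05, fail to reject H0; the data do not provide sufficient evidence against H0.

1.6244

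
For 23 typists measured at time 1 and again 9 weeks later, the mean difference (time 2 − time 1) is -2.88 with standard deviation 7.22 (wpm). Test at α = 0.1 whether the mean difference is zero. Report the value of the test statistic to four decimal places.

H0: μ_d = 0; H1: μ_d ≠ 0 (paired t-test on the differences, two-sided).
t = d̄/(s_d/√n) = -2.88/(7.22/√23) = -1.9130
df = n − 1 = 22
Two-sided p-value ≈ 0.0688
Since p ≈ 0.0688 < α = 0.1, reject H0; the data support H1.

-1.9130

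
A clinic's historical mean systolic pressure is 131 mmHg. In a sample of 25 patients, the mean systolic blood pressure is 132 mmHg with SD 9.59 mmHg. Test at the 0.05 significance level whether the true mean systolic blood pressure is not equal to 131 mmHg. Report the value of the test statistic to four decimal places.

H0: μ = 131; H1: μ ≠ 131 (one-sample t-test, two-sided).
t = (x̄ − μ₀)/(s/√n) = (132 − 131)/(9.59/√25) = 0.5214
df = n − 1 = 24
Two-sided p-value ≈ 0.6069
Since p ≈ 0.6069 > α = 0.05, fail to reject H0; the data do not provide sufficient evidence against H0.

0.5214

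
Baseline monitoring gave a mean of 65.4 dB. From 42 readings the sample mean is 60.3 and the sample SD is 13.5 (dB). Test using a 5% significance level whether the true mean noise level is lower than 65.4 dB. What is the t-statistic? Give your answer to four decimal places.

H0: μ = 65.4; H1: μ < 65.4 (one-sample t-test, left-tailed).
t = (x̄ − μ₀)/(s/√n) = (60.3 − 65.4)/(13.5/√42) = -2.4483
df = n − 1 = 41
p-value = P(T ≤ -2.4483) ≈ 0.0094
Since p ≈ 0.0094 < α = 0.05, reject H0; the evidence is statistically significant.

-2.4483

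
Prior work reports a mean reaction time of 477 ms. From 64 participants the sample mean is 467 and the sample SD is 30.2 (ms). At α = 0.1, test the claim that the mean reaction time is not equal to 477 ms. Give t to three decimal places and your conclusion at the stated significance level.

t = -2.649; reject H0

H0: μ = 477; H1: μ ≠ 477 (one-sample t-test, two-sided).
t = (x̄ − μ₀)/(s/√n) = (467 − 477)/(30.2/√64) = -2.649
df = n − 1 = 63
Two-sided p-value ≈ 0.010
Since p ≈ 0.010 < α = 0.1, reject H0; the data support H1.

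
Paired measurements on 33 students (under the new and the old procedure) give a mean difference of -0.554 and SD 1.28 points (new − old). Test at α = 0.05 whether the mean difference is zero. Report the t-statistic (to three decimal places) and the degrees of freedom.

t = -2.486, df = 32

H0: μ_d = 0; H1: μ_d ≠ 0 (paired t-test on the differences, two-sided).
t = d̄/(s_d/√n) = -0.554/(1.28/√33) = -2.486
df = n − 1 = 32
Two-sided p-value ≈ 0.0183
Since p ≈ 0.0183 < α = 0.05, reject H0; the evidence is statistically significant.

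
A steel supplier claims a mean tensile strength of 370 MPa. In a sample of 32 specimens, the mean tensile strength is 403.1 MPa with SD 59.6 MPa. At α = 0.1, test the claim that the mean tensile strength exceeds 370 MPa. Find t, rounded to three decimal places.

3.142

H0: μ = 370; H1: μ > 370 (one-sample t-test, right-tailed).
t = (x̄ − μ₀)/(s/√n) = (403.1 − 370)/(59.6/√32) = 3.142
df = n − 1 = 31
p-value = P(T ≥ 3.142) ≈ 0.0018
Since p ≈ 0.0018 < α = 0.1, reject H0; the data support H1.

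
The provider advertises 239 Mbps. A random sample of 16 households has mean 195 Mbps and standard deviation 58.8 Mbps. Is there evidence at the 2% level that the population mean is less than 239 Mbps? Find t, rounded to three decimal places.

H0: μ = 239; H1: μ < 239 (one-sample t-test, left-tailed).
t = (x̄ − μ₀)/(s/√n) = (195 − 239)/(58.8/√16) = -2.993
df = n − 1 = 15
p-value = P(T ≤ -2.993) ≈ 0.0045
Since p ≈ 0.0045 < α = 0.02, reject H0; the data support H1.

-2.993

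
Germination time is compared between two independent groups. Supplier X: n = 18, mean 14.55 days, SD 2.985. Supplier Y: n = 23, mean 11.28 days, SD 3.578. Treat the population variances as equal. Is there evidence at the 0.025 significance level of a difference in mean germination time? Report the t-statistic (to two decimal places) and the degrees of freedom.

Let group 1 = supplier X, group 2 = supplier Y. H0: μ_1 = μ_2; H1: μ_1 ≠ μ_2 (two-sample pooled-variance t-test, two-sided).
s_p² = [(18−1)·2.985² + (23−1)·3.578²]/(18+23−2) = 11.1056
t = (14.55 − 11.28)/√[11.1056·(1/18 + 1/23)] = 3.12
df = n₁ + n₂ − 2 = 39
Two-sided p-value ≈ 0.003
Since p ≈ 0.003 < α = 0.025, reject H0; the data support H1.

t = 3.12, df = 39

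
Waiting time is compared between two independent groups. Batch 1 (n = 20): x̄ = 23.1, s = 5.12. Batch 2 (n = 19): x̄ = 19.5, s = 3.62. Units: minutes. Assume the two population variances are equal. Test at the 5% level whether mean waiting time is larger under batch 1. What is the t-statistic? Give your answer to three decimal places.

Let group 1 = batch 1, group 2 = batch 2. H0: μ_1 = μ_2; H1: μ_1 > μ_2 (two-sample pooled-variance t-test, right-tailed).
s_p² = [(20−1)·5.12² + (19−1)·3.62²]/(20+19−2) = 19.8366
t = (23.1 − 19.5)/√[19.8366·(1/20 + 1/19)] = 2.523
df = n₁ + n₂ − 2 = 37
p-value = P(T ≥ 2.523) ≈ 0.0080
Since p ≈ 0.0080 < α = 0.05, reject H0; the evidence is statistically significant.

2.523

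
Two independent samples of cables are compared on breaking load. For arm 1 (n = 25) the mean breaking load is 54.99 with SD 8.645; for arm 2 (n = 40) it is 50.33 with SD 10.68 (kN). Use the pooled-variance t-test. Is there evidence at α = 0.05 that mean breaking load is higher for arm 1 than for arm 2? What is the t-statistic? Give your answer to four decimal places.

1.8363

Let group 1 = arm 1, group 2 = arm 2. H0: μ_1 = μ_2; H1: μ_1 > μ_2 (two-sample pooled-variance t-test, right-tailed).
s_p² = [(25−1)·8.645² + (40−1)·10.68²]/(25+40−2) = 99.0809
t = (54.99 − 50.33)/√[99.0809·(1/25 + 1/40)] = 1.8363
df = n₁ + n₂ − 2 = 63
p-value = P(T ≥ 1.8363) ≈ 0.036
Since p ≈ 0.036 < α = 0.05, reject H0; the data support H1.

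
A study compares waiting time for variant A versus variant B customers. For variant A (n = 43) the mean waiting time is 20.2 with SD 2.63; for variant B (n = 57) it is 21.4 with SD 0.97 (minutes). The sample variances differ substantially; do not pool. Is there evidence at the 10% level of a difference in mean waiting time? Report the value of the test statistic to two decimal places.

-2.85

Let group 1 = variant A, group 2 = variant B. H0: μ_1 = μ_2; H1: μ_1 ≠ μ_2 (Welch's two-sample t-test, two-sided).
t = (x̄_1 − x̄_2)/√(s_1²/n_1 + s_2²/n_2) = (20.2 − 21.4)/√(2.63²/43 + 0.97²/57) = -2.85
Welch–Satterthwaite df ≈ 50.66
Two-sided p-value ≈ 0.0063
Since p ≈ 0.0063 < α = 0.1, reject H0; the data support H1.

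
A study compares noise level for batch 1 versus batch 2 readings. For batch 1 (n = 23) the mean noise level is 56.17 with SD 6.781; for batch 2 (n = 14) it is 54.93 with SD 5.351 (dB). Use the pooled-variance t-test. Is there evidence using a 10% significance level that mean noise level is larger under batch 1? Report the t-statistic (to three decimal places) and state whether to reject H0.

Let group 1 = batch 1, group 2 = batch 2. H0: μ_1 = μ_2; H1: μ_1 > μ_2 (two-sample pooled-variance t-test, right-tailed).
s_p² = [(23−1)·6.781² + (14−1)·5.351²]/(23+14−2) = 39.5381
t = (56.17 − 54.93)/√[39.5381·(1/23 + 1/14)] = 0.582
df = n₁ + n₂ − 2 = 35
p-value = P(T ≥ 0.582) ≈ 0.2822
Since p ≈ 0.2822 > α = 0.1, fail to reject H0; the data do not provide sufficient evidence against H0.

t = 0.582; fail to reject H0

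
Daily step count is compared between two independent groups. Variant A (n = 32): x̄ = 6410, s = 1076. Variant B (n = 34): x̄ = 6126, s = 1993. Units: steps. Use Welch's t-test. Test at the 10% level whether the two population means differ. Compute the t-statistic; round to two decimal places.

Let group 1 = variant A, group 2 = variant B. H0: μ_1 = μ_2; H1: μ_1 ≠ μ_2 (Welch's two-sample t-test, two-sided).
t = (x̄_1 − x̄_2)/√(s_1²/n_1 + s_2²/n_2) = (6410 − 6126)/√(1076²/32 + 1993²/34) = 0.73
Welch–Satterthwaite df ≈ 51.36
Two-sided p-value ≈ 0.4711
Since p ≈ 0.4711 > α = 0.1, fail to reject H0; the evidence is not statistically significant.

0.73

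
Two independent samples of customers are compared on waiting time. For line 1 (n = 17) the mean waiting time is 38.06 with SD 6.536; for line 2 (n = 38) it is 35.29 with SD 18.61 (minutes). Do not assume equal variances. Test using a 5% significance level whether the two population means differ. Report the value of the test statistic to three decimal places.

Let group 1 = line 1, group 2 = line 2. H0: μ_1 = μ_2; H1: μ_1 ≠ μ_2 (Welch's two-sample t-test, two-sided).
t = (x̄_1 − x̄_2)/√(s_1²/n_1 + s_2²/n_2) = (38.06 − 35.29)/√(6.536²/17 + 18.61²/38) = 0.812
Welch–Satterthwaite df ≈ 51.21
Two-sided p-value ≈ 0.4203
Since p ≈ 0.4203 > α = 0.05, fail to reject H0; the evidence is not statistically significant.

0.812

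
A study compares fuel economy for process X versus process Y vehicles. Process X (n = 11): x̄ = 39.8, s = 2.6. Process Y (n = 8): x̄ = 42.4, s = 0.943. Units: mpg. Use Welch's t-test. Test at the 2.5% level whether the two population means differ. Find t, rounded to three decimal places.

-3.052

Let group 1 = process X, group 2 = process Y. H0: μ_1 = μ_2; H1: μ_1 ≠ μ_2 (Welch's two-sample t-test, two-sided).
t = (x̄_1 − x̄_2)/√(s_1²/n_1 + s_2²/n_2) = (39.8 − 42.4)/√(2.6²/11 + 0.943²/8) = -3.052
Welch–Satterthwaite df ≈ 13.32
Two-sided p-value ≈ 0.0090
Since p ≈ 0.0090 < α = 0.025, reject H0; the evidence is statistically significant.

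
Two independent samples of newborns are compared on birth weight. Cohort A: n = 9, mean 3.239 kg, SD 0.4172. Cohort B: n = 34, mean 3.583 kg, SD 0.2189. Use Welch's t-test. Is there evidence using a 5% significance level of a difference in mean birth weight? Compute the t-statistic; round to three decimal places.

Let group 1 = cohort A, group 2 = cohort B. H0: μ_1 = μ_2; H1: μ_1 ≠ μ_2 (Welch's two-sample t-test, two-sided).
t = (x̄_1 − x̄_2)/√(s_1²/n_1 + s_2²/n_2) = (3.239 − 3.583)/√(0.4172²/9 + 0.2189²/34) = -2.388
Welch–Satterthwaite df ≈ 9.20
Two-sided p-value ≈ 0.040
Since p ≈ 0.040 < α = 0.05, reject H0; the data support H1.

-2.388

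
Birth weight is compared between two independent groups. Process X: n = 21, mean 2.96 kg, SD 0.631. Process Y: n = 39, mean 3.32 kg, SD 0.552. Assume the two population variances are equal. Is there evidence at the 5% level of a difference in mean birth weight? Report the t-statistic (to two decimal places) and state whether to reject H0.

t = -2.29; reject H0

Let group 1 = process X, group 2 = process Y. H0: μ_1 = μ_2; H1: μ_1 ≠ μ_2 (two-sample pooled-variance t-test, two-sided).
s_p² = [(21−1)·0.631² + (39−1)·0.552²]/(21+39−2) = 0.336931
t = (2.96 − 3.32)/√[0.336931·(1/21 + 1/39)] = -2.29
df = n₁ + n₂ − 2 = 58
Two-sided p-value ≈ 0.0256
Since p ≈ 0.0256 < α = 0.05, reject H0; the data support H1.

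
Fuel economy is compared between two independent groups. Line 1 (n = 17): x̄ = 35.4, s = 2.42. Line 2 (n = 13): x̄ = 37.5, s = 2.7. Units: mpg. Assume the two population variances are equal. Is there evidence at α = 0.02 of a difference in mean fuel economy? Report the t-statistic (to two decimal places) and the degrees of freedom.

t = -2.24, df = 28

Let group 1 = line 1, group 2 = line 2. H0: μ_1 = μ_2; H1: μ_1 ≠ μ_2 (two-sample pooled-variance t-test, two-sided).
s_p² = [(17−1)·2.42² + (13−1)·2.7²]/(17+13−2) = 6.4708
t = (35.4 − 37.5)/√[6.4708·(1/17 + 1/13)] = -2.24
df = n₁ + n₂ − 2 = 28
Two-sided p-value ≈ 0.0332
Since p ≈ 0.0332 > α = 0.02, fail to reject H0; the evidence is not statistically significant.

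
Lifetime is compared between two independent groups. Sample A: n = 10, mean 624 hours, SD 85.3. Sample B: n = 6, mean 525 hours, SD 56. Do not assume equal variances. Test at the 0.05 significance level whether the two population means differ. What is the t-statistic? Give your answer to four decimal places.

2.7998

Let group 1 = sample A, group 2 = sample B. H0: μ_1 = μ_2; H1: μ_1 ≠ μ_2 (Welch's two-sample t-test, two-sided).
t = (x̄_1 − x̄_2)/√(s_1²/n_1 + s_2²/n_2) = (624 − 525)/√(85.3²/10 + 56²/6) = 2.7998
Welch–Satterthwaite df ≈ 13.78
Two-sided p-value ≈ 0.014
Since p ≈ 0.014 < α = 0.05, reject H0; the data support H1.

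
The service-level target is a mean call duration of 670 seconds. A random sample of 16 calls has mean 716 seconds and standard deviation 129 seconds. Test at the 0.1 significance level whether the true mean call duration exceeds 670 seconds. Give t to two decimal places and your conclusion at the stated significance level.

H0: μ = 670; H1: μ > 670 (one-sample t-test, right-tailed).
t = (x̄ − μ₀)/(s/√n) = (716 − 670)/(129/√16) = 1.43
df = n − 1 = 15
p-value = P(T ≥ 1.43) ≈ 0.087
Since p ≈ 0.087 < α = 0.1, reject H0; the data support H1.

t = 1.43; reject H0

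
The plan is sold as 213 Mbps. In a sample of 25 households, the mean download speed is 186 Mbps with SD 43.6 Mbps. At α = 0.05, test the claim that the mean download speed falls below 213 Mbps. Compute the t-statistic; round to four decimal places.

H0: μ = 213; H1: μ < 213 (one-sample t-test, left-tailed).
t = (x̄ − μ₀)/(s/√n) = (186 − 213)/(43.6/√25) = -3.0963
df = n − 1 = 24
p-value = P(T ≤ -3.0963) ≈ 0.0025
Since p ≈ 0.0025 < α = 0.05, reject H0; the data support H1.

-3.0963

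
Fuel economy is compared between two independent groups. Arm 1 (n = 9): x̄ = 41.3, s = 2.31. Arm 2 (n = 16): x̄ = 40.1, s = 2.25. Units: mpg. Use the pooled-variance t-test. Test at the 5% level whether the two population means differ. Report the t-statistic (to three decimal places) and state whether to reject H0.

Let group 1 = arm 1, group 2 = arm 2. H0: μ_1 = μ_2; H1: μ_1 ≠ μ_2 (two-sample pooled-variance t-test, two-sided).
s_p² = [(9−1)·2.31² + (16−1)·2.25²]/(9+16−2) = 5.15767
t = (41.3 − 40.1)/√[5.15767·(1/9 + 1/16)] = 1.268
df = n₁ + n₂ − 2 = 23
Two-sided p-value ≈ 0.217
Since p ≈ 0.217 > α = 0.05, fail to reject H0; the evidence is not statistically significant.

t = 1.268; fail to reject H0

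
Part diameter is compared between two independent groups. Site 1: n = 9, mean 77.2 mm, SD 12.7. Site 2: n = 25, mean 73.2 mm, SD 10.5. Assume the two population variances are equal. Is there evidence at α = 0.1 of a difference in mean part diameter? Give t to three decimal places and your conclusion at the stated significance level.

t = 0.928; fail to reject H0

Let group 1 = site 1, group 2 = site 2. H0: μ_1 = μ_2; H1: μ_1 ≠ μ_2 (two-sample pooled-variance t-test, two-sided).
s_p² = [(9−1)·12.7² + (25−1)·10.5²]/(9+25−2) = 123.01
t = (77.2 − 73.2)/√[123.01·(1/9 + 1/25)] = 0.928
df = n₁ + n₂ − 2 = 32
Two-sided p-value ≈ 0.360
Since p ≈ 0.360 > α = 0.1, fail to reject H0; the data do not provide sufficient evidence against H0.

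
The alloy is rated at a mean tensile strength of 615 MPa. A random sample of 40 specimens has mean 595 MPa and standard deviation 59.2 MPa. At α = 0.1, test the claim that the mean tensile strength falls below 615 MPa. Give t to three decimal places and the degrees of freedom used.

H0: μ = 615; H1: μ < 615 (one-sample t-test, left-tailed).
t = (x̄ − μ₀)/(s/√n) = (595 − 615)/(59.2/√40) = -2.137
df = n − 1 = 39
p-value = P(T ≤ -2.137) ≈ 0.019
Since p ≈ 0.019 < α = 0.1, reject H0; the evidence is statistically significant.

t = -2.137, df = 39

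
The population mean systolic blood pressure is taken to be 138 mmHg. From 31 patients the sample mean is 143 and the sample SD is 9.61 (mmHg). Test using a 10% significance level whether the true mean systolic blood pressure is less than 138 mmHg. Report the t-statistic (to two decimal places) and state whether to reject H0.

t = 2.90; fail to reject H0

H0: μ = 138; H1: μ < 138 (one-sample t-test, left-tailed).
t = (x̄ − μ₀)/(s/√n) = (143 − 138)/(9.61/√31) = 2.90
df = n − 1 = 30
p-value = P(T ≤ 2.90) ≈ 0.997
Since p ≈ 0.997 > α = 0.1, fail to reject H0; the evidence is not statistically significant.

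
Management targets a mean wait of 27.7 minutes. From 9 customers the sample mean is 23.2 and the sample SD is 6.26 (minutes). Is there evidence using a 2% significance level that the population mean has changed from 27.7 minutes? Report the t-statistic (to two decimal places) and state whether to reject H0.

H0: μ = 27.7; H1: μ ≠ 27.7 (one-sample t-test, two-sided).
t = (x̄ − μ₀)/(s/√n) = (23.2 − 27.7)/(6.26/√9) = -2.16
df = n − 1 = 8
Two-sided p-value ≈ 0.0631
Since p ≈ 0.0631 > α = 0.02, fail to reject H0; the data do not provide sufficient evidence against H0.

t = -2.16; fail to reject H0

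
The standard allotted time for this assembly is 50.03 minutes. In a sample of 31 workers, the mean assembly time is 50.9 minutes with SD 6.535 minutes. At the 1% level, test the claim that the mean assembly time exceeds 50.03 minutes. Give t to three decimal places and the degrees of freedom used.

t = 0.741, df = 30

H0: μ = 50.03; H1: μ > 50.03 (one-sample t-test, right-tailed).
t = (x̄ − μ₀)/(s/√n) = (50.9 − 50.03)/(6.535/√31) = 0.741
df = n − 1 = 30
p-value = P(T ≥ 0.741) ≈ 0.232
Since p ≈ 0.232 > α = 0.01, fail to reject H0; the evidence is not statistically significant.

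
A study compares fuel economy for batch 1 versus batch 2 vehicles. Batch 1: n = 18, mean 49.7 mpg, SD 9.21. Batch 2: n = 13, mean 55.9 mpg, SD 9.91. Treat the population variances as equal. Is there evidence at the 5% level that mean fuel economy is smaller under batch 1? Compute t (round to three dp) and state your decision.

t = -1.792; reject H0

Let group 1 = batch 1, group 2 = batch 2. H0: μ_1 = μ_2; H1: μ_1 < μ_2 (two-sample pooled-variance t-test, left-tailed).
s_p² = [(18−1)·9.21² + (13−1)·9.91²]/(18+13−2) = 90.3623
t = (49.7 − 55.9)/√[90.3623·(1/18 + 1/13)] = -1.792
df = n₁ + n₂ − 2 = 29
p-value = P(T ≤ -1.792) ≈ 0.042
Since p ≈ 0.042 < α = 0.05, reject H0; the data support H1.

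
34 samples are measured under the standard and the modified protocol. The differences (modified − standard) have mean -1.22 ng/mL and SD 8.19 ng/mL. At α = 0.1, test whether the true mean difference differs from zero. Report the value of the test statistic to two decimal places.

-0.87

H0: μ_d = 0; H1: μ_d ≠ 0 (paired t-test on the differences, two-sided).
t = d̄/(s_d/√n) = -1.22/(8.19/√34) = -0.87
df = n − 1 = 33
Two-sided p-value ≈ 0.3913
Since p ≈ 0.3913 > α = 0.1, fail to reject H0; the data do not provide sufficient evidence against H0.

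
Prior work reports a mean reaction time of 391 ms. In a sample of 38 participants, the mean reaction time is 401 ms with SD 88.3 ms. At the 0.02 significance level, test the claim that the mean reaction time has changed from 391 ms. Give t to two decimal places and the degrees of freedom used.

t = 0.70, df = 37

H0: μ = 391; H1: μ ≠ 391 (one-sample t-test, two-sided).
t = (x̄ − μ₀)/(s/√n) = (401 − 391)/(88.3/√38) = 0.70
df = n − 1 = 37
Two-sided p-value ≈ 0.489
Since p ≈ 0.489 > α = 0.02, fail to reject H0; the data do not provide sufficient evidence against H0.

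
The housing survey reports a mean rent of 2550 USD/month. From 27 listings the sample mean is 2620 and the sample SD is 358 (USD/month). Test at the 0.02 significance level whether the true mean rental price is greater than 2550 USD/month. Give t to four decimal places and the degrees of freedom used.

H0: μ = 2550; H1: μ > 2550 (one-sample t-test, right-tailed).
t = (x̄ − μ₀)/(s/√n) = (2620 − 2550)/(358/√27) = 1.0160
df = n − 1 = 26
p-value = P(T ≥ 1.0160) ≈ 0.1595
Since p ≈ 0.1595 > α = 0.02, fail to reject H0; the data do not provide sufficient evidence against H0.

t = 1.0160, df = 26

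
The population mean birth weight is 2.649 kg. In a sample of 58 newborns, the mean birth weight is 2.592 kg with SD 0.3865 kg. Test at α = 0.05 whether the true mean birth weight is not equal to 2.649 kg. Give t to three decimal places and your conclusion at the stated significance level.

H0: μ = 2.649; H1: μ ≠ 2.649 (one-sample t-test, two-sided).
t = (x̄ − μ₀)/(s/√n) = (2.592 − 2.649)/(0.3865/√58) = -1.123
df = n − 1 = 57
Two-sided p-value ≈ 0.266
Since p ≈ 0.266 > α = 0.05, fail to reject H0; the evidence is not statistically significant.

t = -1.123; fail to reject H0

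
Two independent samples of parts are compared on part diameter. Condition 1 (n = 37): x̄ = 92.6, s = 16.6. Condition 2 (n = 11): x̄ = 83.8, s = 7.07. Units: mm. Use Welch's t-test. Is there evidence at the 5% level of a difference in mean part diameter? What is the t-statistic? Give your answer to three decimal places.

2.541

Let group 1 = condition 1, group 2 = condition 2. H0: μ_1 = μ_2; H1: μ_1 ≠ μ_2 (Welch's two-sample t-test, two-sided).
t = (x̄_1 − x̄_2)/√(s_1²/n_1 + s_2²/n_2) = (92.6 − 83.8)/√(16.6²/37 + 7.07²/11) = 2.541
Welch–Satterthwaite df ≈ 39.88
Two-sided p-value ≈ 0.015
Since p ≈ 0.015 < α = 0.05, reject H0; the data support H1.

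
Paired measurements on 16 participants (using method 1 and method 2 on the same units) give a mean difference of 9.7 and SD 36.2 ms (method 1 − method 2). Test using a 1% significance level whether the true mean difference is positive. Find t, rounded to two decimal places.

H0: μ_d = 0; H1: μ_d > 0 (paired t-test on the differences, right-tailed).
t = d̄/(s_d/√n) = 9.7/(36.2/√16) = 1.07
df = n − 1 = 15
p-value = P(T ≥ 1.07) ≈ 0.1504
Since p ≈ 0.1504 > α = 0.01, fail to reject H0; the evidence is not statistically significant.

1.07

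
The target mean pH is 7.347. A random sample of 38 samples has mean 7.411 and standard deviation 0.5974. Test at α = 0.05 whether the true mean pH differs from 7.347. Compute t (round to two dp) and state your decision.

t = 0.66; fail to reject H0

H0: μ = 7.347; H1: μ ≠ 7.347 (one-sample t-test, two-sided).
t = (x̄ − μ₀)/(s/√n) = (7.411 − 7.347)/(0.5974/√38) = 0.66
df = n − 1 = 37
Two-sided p-value ≈ 0.513
Since p ≈ 0.513 > α = 0.05, fail to reject H0; the evidence is not statistically significant.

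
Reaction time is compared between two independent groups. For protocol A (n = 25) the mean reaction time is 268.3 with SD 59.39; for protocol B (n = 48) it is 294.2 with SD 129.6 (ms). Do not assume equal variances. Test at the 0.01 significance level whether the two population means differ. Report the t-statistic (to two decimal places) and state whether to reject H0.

t = -1.17; fail to reject H0

Let group 1 = protocol A, group 2 = protocol B. H0: μ_1 = μ_2; H1: μ_1 ≠ μ_2 (Welch's two-sample t-test, two-sided).
t = (x̄_1 − x̄_2)/√(s_1²/n_1 + s_2²/n_2) = (268.3 − 294.2)/√(59.39²/25 + 129.6²/48) = -1.17
Welch–Satterthwaite df ≈ 70.19
Two-sided p-value ≈ 0.246
Since p ≈ 0.246 > α = 0.01, fail to reject H0; the evidence is not statistically significant.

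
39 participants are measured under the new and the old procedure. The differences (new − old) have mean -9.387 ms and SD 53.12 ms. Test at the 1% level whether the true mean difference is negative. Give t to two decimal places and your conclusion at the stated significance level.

H0: μ_d = 0; H1: μ_d < 0 (paired t-test on the differences, left-tailed).
t = d̄/(s_d/√n) = -9.387/(53.12/√39) = -1.10
df = n − 1 = 38
p-value = P(T ≤ -1.10) ≈ 0.138
Since p ≈ 0.138 > α = 0.01, fail to reject H0; the data do not provide sufficient evidence against H0.

t = -1.10; fail to reject H0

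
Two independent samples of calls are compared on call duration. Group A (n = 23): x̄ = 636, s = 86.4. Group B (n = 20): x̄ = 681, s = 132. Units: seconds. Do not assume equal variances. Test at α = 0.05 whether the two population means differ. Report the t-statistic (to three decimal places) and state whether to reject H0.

Let group 1 = group A, group 2 = group B. H0: μ_1 = μ_2; H1: μ_1 ≠ μ_2 (Welch's two-sample t-test, two-sided).
t = (x̄_1 − x̄_2)/√(s_1²/n_1 + s_2²/n_2) = (636 − 681)/√(86.4²/23 + 132²/20) = -1.301
Welch–Satterthwaite df ≈ 31.96
Two-sided p-value ≈ 0.202
Since p ≈ 0.202 > α = 0.05, fail to reject H0; the data do not provide sufficient evidence against H0.

t = -1.301; fail to reject H0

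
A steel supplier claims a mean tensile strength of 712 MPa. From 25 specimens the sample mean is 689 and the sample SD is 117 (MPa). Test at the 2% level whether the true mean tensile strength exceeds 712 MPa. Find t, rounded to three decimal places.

-0.983

H0: μ = 712; H1: μ > 712 (one-sample t-test, right-tailed).
t = (x̄ − μ₀)/(s/√n) = (689 − 712)/(117/√25) = -0.983
df = n − 1 = 24
p-value = P(T ≥ -0.983) ≈ 0.832
Since p ≈ 0.832 > α = 0.02, fail to reject H0; the data do not provide sufficient evidence against H0.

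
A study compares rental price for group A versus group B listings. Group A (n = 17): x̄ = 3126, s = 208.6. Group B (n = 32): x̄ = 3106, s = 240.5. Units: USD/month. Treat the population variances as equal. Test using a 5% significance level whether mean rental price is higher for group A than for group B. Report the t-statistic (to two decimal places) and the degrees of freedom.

Let group 1 = group A, group 2 = group B. H0: μ_1 = μ_2; H1: μ_1 > μ_2 (two-sample pooled-variance t-test, right-tailed).
s_p² = [(17−1)·208.6² + (32−1)·240.5²]/(17+32−2) = 52963.2
t = (3126 − 3106)/√[52963.2·(1/17 + 1/32)] = 0.29
df = n₁ + n₂ − 2 = 47
p-value = P(T ≥ 0.29) ≈ 0.3867
Since p ≈ 0.3867 > α = 0.05, fail to reject H0; the data do not provide sufficient evidence against H0.

t = 0.29, df = 47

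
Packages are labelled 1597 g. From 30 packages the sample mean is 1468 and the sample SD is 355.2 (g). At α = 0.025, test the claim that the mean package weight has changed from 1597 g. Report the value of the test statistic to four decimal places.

H0: μ = 1597; H1: μ ≠ 1597 (one-sample t-test, two-sided).
t = (x̄ − μ₀)/(s/√n) = (1468 − 1597)/(355.2/√30) = -1.9892
df = n − 1 = 29
Two-sided p-value ≈ 0.0562
Since p ≈ 0.0562 > α = 0.025, fail to reject H0; the evidence is not statistically significant.

-1.9892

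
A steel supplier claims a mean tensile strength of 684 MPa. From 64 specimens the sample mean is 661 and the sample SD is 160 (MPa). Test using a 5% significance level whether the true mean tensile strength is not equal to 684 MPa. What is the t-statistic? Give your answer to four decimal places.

-1.1500

H0: μ = 684; H1: μ ≠ 684 (one-sample t-test, two-sided).
t = (x̄ − μ₀)/(s/√n) = (661 − 684)/(160/√64) = -1.1500
df = n − 1 = 63
Two-sided p-value ≈ 0.254
Since p ≈ 0.254 > α = 0.05, fail to reject H0; the evidence is not statistically significant.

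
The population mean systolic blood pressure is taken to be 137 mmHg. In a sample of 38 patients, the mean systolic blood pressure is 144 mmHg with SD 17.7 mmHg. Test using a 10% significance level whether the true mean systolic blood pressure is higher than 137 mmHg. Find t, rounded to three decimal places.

H0: μ = 137; H1: μ > 137 (one-sample t-test, right-tailed).
t = (x̄ − μ₀)/(s/√n) = (144 − 137)/(17.7/√38) = 2.438
df = n − 1 = 37
p-value = P(T ≥ 2.438) ≈ 0.0098
Since p ≈ 0.0098 < α = 0.1, reject H0; the evidence is statistically significant.

2.438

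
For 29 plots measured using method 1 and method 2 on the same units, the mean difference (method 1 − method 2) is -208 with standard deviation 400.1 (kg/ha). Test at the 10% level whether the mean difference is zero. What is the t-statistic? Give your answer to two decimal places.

H0: μ_d = 0; H1: μ_d ≠ 0 (paired t-test on the differences, two-sided).
t = d̄/(s_d/√n) = -208/(400.1/√29) = -2.80
df = n − 1 = 28
Two-sided p-value ≈ 0.009
Since p ≈ 0.009 < α = 0.1, reject H0; the evidence is statistically significant.

-2.80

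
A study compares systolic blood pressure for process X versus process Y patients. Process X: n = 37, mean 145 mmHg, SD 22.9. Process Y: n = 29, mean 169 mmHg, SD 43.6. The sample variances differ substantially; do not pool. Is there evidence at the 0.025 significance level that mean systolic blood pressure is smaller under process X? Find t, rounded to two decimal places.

-2.69

Let group 1 = process X, group 2 = process Y. H0: μ_1 = μ_2; H1: μ_1 < μ_2 (Welch's two-sample t-test, left-tailed).
t = (x̄_1 − x̄_2)/√(s_1²/n_1 + s_2²/n_2) = (145 − 169)/√(22.9²/37 + 43.6²/29) = -2.69
Welch–Satterthwaite df ≈ 39.96
p-value = P(T ≤ -2.69) ≈ 0.005
Since p ≈ 0.005 < α = 0.025, reject H0; the data support H1.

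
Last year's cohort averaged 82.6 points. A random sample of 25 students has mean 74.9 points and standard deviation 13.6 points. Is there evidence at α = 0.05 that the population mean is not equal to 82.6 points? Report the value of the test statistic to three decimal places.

-2.831

H0: μ = 82.6; H1: μ ≠ 82.6 (one-sample t-test, two-sided).
t = (x̄ − μ₀)/(s/√n) = (74.9 − 82.6)/(13.6/√25) = -2.831
df = n − 1 = 24
Two-sided p-value ≈ 0.009
Since p ≈ 0.009 < α = 0.05, reject H0; the data support H1.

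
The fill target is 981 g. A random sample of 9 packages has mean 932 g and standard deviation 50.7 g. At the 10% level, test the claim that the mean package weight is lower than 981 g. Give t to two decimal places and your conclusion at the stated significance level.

t = -2.90; reject H0

H0: μ = 981; H1: μ < 981 (one-sample t-test, left-tailed).
t = (x̄ − μ₀)/(s/√n) = (932 − 981)/(50.7/√9) = -2.90
df = n − 1 = 8
p-value = P(T ≤ -2.90) ≈ 0.010
Since p ≈ 0.010 < α = 0.1, reject H0; the evidence is statistically significant.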